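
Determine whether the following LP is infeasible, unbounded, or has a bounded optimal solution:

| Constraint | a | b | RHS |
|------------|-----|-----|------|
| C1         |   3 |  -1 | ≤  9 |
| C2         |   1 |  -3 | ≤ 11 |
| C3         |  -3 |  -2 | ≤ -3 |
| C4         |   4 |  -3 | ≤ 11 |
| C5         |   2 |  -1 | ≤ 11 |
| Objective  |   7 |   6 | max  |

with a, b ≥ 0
Feasible point: (1, 0) satisfies every constraint, so the LP is feasible.
Direction d = (0, 1): for each constraint row a, a·d ≤ 0 —
  (3)(0) + (-1)(1) = -1 ≤ 0
  (1)(0) + (-3)(1) = -3 ≤ 0
  (-3)(0) + (-2)(1) = -2 ≤ 0
  (4)(0) + (-3)(1) = -3 ≤ 0
  (2)(0) + (-1)(1) = -1 ≤ 0
and d ≥ 0, so (1, 0) + t·d stays feasible for every t ≥ 0. Along this ray z = 7a + 6b changes by 6 per unit t, so z → +∞.

The LP is unbounded; z can be made arbitrarily large.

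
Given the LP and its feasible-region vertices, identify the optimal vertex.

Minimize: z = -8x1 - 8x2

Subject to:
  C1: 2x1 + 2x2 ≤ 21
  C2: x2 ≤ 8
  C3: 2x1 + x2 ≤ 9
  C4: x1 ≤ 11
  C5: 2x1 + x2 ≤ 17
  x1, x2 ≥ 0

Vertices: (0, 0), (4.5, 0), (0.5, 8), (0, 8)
Evaluating z = -8x1 - 8x2 at each vertex:
  (0, 0): z = 0
  (4.5, 0): z = -36
  (0.5, 8): z = -68
  (0, 8): z = -64

The smallest value is z = -68, attained at (0.5, 8).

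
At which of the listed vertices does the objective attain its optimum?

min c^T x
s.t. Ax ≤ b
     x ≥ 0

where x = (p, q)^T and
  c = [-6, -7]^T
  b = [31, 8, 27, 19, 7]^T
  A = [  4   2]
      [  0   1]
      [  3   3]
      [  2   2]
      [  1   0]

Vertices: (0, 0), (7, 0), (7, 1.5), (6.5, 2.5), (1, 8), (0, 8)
Evaluating z = -6p - 7q at each vertex:
  (0, 0): z = 0
  (7, 0): z = -42
  (7, 1.5): z = -52.5
  (6.5, 2.5): z = -56.5
  (1, 8): z = -62
  (0, 8): z = -56

The smallest value is z = -62, attained at (1, 8).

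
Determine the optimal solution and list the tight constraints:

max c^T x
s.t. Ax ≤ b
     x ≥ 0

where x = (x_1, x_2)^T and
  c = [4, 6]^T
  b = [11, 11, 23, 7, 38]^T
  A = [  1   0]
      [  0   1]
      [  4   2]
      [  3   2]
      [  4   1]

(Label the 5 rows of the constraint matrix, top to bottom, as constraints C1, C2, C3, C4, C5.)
Optimal: x_1 = 0, x_2 = 3.5
Binding: C4, x_1 ≥ 0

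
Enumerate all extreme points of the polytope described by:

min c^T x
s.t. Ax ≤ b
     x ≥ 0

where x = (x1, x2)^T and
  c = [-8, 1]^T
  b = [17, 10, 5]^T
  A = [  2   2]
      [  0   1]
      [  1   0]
Each vertex is the intersection of two constraint boundaries that also satisfies all remaining constraints:
  x1 = 0 and x2 = 0 → (0, 0)
  x1 = 5 and x2 = 0 → (5, 0)
  2x1 + 2x2 = 17 and x1 = 5 → (5, 3.5)
  2x1 + 2x2 = 17 and x1 = 0 → (0, 8.5)

Vertices: (0, 0), (5, 0), (5, 3.5), (0, 8.5)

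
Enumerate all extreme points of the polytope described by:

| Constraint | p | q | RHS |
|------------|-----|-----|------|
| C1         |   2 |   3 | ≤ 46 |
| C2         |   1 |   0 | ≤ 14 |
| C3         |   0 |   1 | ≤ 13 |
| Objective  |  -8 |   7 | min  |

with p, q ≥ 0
Each vertex is the intersection of two constraint boundaries that also satisfies all remaining constraints:
  p = 0 and q = 0 → (0, 0)
  p = 14 and q = 0 → (14, 0)
  2p + 3q = 46 and p = 14 → (14, 6)
  2p + 3q = 46 and q = 13 → (3.5, 13)
  q = 13 and p = 0 → (0, 13)

Vertices: (0, 0), (14, 0), (14, 6), (3.5, 13), (0, 13)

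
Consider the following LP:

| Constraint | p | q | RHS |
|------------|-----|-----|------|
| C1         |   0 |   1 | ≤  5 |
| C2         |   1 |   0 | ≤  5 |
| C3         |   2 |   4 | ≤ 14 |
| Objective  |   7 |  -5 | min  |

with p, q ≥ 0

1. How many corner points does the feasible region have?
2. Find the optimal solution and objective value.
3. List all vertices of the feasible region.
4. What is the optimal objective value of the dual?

1. 4
2. p = 0, q = 3.5, z = -17.5
3. (0, 0), (5, 0), (5, 1), (0, 3.5)
4. -17.5 (by strong duality, equal to the primal optimum)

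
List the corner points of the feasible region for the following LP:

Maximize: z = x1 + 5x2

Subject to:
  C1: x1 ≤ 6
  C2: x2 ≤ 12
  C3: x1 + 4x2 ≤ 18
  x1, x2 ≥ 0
Each vertex is the intersection of two constraint boundaries that also satisfies all remaining constraints:
  x1 = 0 and x2 = 0 → (0, 0)
  x1 = 6 and x2 = 0 → (6, 0)
  x1 = 6 and x1 + 4x2 = 18 → (6, 3)
  x1 + 4x2 = 18 and x1 = 0 → (0, 4.5)

Vertices: (0, 0), (6, 0), (6, 3), (0, 4.5)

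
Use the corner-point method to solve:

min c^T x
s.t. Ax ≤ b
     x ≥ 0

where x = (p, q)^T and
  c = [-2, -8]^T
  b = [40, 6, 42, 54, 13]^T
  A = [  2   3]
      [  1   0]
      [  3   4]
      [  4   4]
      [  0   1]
p = 0, q = 10.5, z = -84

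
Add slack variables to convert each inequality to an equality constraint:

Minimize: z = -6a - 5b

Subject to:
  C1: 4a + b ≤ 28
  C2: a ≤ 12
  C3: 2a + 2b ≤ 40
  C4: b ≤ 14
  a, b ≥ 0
min z = -6a - 5b

s.t.
  4a + b + s1 = 28
  a + s2 = 12
  2a + 2b + s3 = 40
  b + s4 = 14
  a, b, s1, s2, s3, s4 ≥ 0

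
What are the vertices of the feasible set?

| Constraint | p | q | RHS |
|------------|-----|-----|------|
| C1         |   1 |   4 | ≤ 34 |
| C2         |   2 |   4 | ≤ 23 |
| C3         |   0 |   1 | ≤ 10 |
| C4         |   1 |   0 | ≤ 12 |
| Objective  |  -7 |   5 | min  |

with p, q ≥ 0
Each vertex is the intersection of two constraint boundaries that also satisfies all remaining constraints:
  p = 0 and q = 0 → (0, 0)
  2p + 4q = 23 and q = 0 → (11.5, 0)
  2p + 4q = 23 and p = 0 → (0, 5.75)

Vertices: (0, 0), (11.5, 0), (0, 5.75)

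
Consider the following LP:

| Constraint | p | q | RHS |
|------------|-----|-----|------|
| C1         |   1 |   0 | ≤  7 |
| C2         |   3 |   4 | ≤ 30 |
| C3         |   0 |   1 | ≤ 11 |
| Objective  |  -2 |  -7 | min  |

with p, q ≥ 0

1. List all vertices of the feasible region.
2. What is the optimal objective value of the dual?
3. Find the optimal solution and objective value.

1. (0, 0), (7, 0), (7, 2.25), (0, 7.5)
2. -52.5 (by strong duality, equal to the primal optimum)
3. p = 0, q = 7.5, z = -52.5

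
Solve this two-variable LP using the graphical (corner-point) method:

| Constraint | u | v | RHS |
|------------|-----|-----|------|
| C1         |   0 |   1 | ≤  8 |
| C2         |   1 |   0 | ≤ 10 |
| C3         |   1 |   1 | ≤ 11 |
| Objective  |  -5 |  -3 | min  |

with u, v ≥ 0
u = 10, v = 1, z = -53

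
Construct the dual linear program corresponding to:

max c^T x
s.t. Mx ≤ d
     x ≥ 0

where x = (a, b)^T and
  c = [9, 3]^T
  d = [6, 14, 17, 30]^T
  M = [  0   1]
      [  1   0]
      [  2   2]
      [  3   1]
Minimize: z = 6y1 + 14y2 + 17y3 + 30y4

Subject to:
  C1: -y2 - 2y3 - 3y4 ≤ -9
  C2: -y1 - 2y3 - y4 ≤ -3
  y1, y2, y3, y4 ≥ 0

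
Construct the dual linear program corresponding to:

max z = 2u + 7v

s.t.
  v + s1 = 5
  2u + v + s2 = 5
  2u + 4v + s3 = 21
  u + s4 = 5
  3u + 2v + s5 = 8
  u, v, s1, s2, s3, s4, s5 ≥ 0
Minimize: z = 5y1 + 5y2 + 21y3 + 5y4 + 8y5

Subject to:
  C1: -2y2 - 2y3 - y4 - 3y5 ≤ -2
  C2: -y1 - y2 - 4y3 - 2y5 ≤ -7
  y1, y2, y3, y4, y5 ≥ 0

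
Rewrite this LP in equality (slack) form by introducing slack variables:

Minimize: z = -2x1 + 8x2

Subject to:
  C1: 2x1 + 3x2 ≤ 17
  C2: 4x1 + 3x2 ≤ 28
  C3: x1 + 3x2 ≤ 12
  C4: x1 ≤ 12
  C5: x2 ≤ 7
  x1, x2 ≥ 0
min z = -2x1 + 8x2

s.t.
  2x1 + 3x2 + s1 = 17
  4x1 + 3x2 + s2 = 28
  x1 + 3x2 + s3 = 12
  x1 + s4 = 12
  x2 + s5 = 7
  x1, x2, s1, s2, s3, s4, s5 ≥ 0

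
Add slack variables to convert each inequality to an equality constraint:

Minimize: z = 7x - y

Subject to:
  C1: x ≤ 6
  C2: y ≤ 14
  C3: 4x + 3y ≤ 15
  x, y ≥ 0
min z = 7x - y

s.t.
  x + s1 = 6
  y + s2 = 14
  4x + 3y + s3 = 15
  x, y, s1, s2, s3 ≥ 0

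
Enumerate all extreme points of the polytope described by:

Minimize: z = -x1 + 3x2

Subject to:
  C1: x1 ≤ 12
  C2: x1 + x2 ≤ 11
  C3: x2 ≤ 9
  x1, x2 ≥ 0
Each vertex is the intersection of two constraint boundaries that also satisfies all remaining constraints:
  x1 = 0 and x2 = 0 → (0, 0)
  x1 + x2 = 11 and x2 = 0 → (11, 0)
  x1 + x2 = 11 and x2 = 9 → (2, 9)
  x2 = 9 and x1 = 0 → (0, 9)

Vertices: (0, 0), (11, 0), (2, 9), (0, 9)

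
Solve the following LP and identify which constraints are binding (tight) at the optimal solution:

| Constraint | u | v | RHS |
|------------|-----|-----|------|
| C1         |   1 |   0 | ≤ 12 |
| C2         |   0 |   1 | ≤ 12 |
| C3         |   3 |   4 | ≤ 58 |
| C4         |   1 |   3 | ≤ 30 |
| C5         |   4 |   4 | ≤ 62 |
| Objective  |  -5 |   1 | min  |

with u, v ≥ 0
Optimal: u = 12, v = 0
Binding: C1, v ≥ 0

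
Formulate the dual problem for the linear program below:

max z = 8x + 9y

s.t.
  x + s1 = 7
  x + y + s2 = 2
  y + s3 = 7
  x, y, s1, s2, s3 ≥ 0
Minimize: z = 7y1 + 2y2 + 7y3

Subject to:
  C1: -y1 - y2 ≤ -8
  C2: -y2 - y3 ≤ -9
  y1, y2, y3 ≥ 0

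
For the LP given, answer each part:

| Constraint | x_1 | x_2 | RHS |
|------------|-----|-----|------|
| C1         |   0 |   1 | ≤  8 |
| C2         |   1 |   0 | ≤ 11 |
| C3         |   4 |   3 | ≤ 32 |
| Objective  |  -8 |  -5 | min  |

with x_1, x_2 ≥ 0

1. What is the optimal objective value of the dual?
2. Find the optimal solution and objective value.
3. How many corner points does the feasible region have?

1. -64 (by strong duality, equal to the primal optimum)
2. x_1 = 8, x_2 = 0, z = -64
3. 4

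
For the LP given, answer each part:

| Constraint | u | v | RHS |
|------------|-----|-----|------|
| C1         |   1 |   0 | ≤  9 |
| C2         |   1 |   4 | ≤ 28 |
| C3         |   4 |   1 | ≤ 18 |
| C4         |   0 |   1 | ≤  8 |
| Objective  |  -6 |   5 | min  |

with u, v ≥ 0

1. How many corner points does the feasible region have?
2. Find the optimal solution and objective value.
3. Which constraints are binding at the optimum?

1. 4
2. u = 4.5, v = 0, z = -27
3. C3, v ≥ 0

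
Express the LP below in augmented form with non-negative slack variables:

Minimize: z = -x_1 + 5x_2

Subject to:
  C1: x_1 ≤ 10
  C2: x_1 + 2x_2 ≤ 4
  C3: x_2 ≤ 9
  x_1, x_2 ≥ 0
min z = -x_1 + 5x_2

s.t.
  x_1 + s1 = 10
  x_1 + 2x_2 + s2 = 4
  x_2 + s3 = 9
  x_1, x_2, s1, s2, s3 ≥ 0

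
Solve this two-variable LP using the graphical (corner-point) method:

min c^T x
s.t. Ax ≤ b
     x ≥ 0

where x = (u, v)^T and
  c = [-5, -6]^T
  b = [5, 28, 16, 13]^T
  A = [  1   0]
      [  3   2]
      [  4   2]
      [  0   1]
Each vertex is the intersection of two constraint boundaries that also satisfies all remaining constraints:
  u = 0 and v = 0 → (0, 0)
  4u + 2v = 16 and v = 0 → (4, 0)
  4u + 2v = 16 and u = 0 → (0, 8)

Evaluating z = -5u - 6v at each vertex:
  (0, 0): z = 0
  (4, 0): z = -20
  (0, 8): z = -48

The minimum is at (0, 8) with z = -48.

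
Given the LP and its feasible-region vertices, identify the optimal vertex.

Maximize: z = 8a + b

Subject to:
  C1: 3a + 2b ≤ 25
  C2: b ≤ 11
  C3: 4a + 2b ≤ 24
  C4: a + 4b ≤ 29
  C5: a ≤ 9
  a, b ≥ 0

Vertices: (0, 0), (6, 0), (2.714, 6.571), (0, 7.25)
(6, 0) with z = 48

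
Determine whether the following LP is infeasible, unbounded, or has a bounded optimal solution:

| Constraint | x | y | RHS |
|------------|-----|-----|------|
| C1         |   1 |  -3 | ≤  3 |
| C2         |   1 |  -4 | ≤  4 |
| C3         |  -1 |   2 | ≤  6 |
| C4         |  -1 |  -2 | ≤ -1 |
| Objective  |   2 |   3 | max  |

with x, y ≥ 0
Feasible point: (0, 1) satisfies every constraint, so the LP is feasible.
Direction d = (3, 1): for each constraint row a, a·d ≤ 0 —
  (1)(3) + (-3)(1) = 0 ≤ 0
  (1)(3) + (-4)(1) = -1 ≤ 0
  (-1)(3) + (2)(1) = -1 ≤ 0
  (-1)(3) + (-2)(1) = -5 ≤ 0
and d ≥ 0, so (0, 1) + t·d stays feasible for every t ≥ 0. Along this ray z = 2x + 3y changes by 9 per unit t, so z → +∞.

Unbounded — the objective can increase without bound over the feasible region.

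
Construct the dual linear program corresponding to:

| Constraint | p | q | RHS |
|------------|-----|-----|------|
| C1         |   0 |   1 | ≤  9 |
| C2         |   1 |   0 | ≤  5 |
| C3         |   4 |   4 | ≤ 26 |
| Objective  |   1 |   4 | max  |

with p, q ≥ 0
Minimize: z = 9y1 + 5y2 + 26y3

Subject to:
  C1: -y2 - 4y3 ≤ -1
  C2: -y1 - 4y3 ≤ -4
  y1, y2, y3 ≥ 0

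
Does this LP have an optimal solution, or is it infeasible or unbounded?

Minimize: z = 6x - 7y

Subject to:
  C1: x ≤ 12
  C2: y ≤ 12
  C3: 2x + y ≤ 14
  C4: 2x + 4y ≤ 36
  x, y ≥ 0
The point (0, 9) satisfies every constraint, so the LP is feasible; the constraints give x ≤ 12 and y ≤ 12, which with x, y ≥ 0 keep the feasible region inside a bounded box. A feasible, bounded LP attains a finite optimum at a vertex.

Evaluating z = 6x - 7y at each vertex:
  (0, 0): z = 0
  (7, 0): z = 42
  (3.333, 7.333): z = -31.33
  (0, 9): z = -63

Bounded optimum: z* = -63 at (0, 9).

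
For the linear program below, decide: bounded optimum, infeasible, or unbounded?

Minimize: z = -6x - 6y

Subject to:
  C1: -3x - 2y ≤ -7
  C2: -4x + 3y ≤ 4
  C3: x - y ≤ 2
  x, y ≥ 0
Feasible point: (1, 2) satisfies every constraint, so the LP is feasible.
Direction d = (1, 1): for each constraint row a, a·d ≤ 0 —
  (-3)(1) + (-2)(1) = -5 ≤ 0
  (-4)(1) + (3)(1) = -1 ≤ 0
  (1)(1) + (-1)(1) = 0 ≤ 0
and d ≥ 0, so (1, 2) + t·d stays feasible for every t ≥ 0. Along this ray z = -6x - 6y changes by -12 per unit t, so z → −∞.

The LP is unbounded; z can be made arbitrarily small.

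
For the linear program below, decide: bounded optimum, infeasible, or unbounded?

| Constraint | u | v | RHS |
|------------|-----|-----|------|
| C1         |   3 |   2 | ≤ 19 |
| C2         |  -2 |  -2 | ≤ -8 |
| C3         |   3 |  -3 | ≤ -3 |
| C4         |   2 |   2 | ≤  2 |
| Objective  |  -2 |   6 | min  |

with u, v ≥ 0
C4 requires 2u + 2v ≤ 2, while C2 (-2u - 2v ≤ -8) is equivalent to 2u + 2v ≥ 8. Together they would need 8 ≤ 2u + 2v ≤ 2, which is impossible since 8 > 2. No point satisfies all constraints.

Infeasible — the constraint set is empty.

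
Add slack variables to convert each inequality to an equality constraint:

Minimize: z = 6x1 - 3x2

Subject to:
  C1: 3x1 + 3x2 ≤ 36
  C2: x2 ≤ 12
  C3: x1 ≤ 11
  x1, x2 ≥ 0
min z = 6x1 - 3x2

s.t.
  3x1 + 3x2 + s1 = 36
  x2 + s2 = 12
  x1 + s3 = 11
  x1, x2, s1, s2, s3 ≥ 0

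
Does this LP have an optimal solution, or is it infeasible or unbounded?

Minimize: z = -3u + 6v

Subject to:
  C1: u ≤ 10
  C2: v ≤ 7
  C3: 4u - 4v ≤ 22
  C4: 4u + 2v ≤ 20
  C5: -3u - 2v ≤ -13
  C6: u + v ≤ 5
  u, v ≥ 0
The point (5, 0) satisfies every constraint, so the LP is feasible; the constraints give u ≤ 10 and v ≤ 7, which with u, v ≥ 0 keep the feasible region inside a bounded box. A feasible, bounded LP attains a finite optimum at a vertex.

Bounded optimum: z* = -15 at (5, 0).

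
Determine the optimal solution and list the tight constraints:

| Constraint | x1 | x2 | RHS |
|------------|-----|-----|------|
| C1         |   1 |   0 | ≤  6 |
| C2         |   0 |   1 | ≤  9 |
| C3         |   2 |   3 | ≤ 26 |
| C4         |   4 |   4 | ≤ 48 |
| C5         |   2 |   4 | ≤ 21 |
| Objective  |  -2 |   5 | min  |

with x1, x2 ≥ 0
Optimal: x1 = 6, x2 = 0
Slack at optimum:
  C1: slack = 0 (binding)
  C2: slack = 9
  C3: slack = 14
  C4: slack = 24
  C5: slack = 9
  x1 ≥ 0: x1 = 6
  x2 ≥ 0: x2 = 0 (binding)
Binding constraints: C1, x2 ≥ 0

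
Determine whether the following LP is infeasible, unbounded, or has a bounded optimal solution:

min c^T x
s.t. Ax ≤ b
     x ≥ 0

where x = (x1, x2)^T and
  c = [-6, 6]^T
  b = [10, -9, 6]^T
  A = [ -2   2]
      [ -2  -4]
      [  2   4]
One constraint requires 2x1 + 4x2 ≤ 6, while the constraint -2x1 - 4x2 ≤ -9 is equivalent to 2x1 + 4x2 ≥ 9. Together they would need 9 ≤ 2x1 + 4x2 ≤ 6, which is impossible since 9 > 6. No point satisfies all constraints.

Infeasible: no point satisfies all constraints simultaneously.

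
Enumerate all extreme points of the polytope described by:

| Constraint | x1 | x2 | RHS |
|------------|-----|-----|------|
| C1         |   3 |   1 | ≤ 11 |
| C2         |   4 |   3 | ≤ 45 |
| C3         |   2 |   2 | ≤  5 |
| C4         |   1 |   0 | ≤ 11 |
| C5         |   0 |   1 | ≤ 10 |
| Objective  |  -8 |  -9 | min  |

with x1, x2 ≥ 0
Each vertex is the intersection of two constraint boundaries that also satisfies all remaining constraints:
  x1 = 0 and x2 = 0 → (0, 0)
  2x1 + 2x2 = 5 and x2 = 0 → (2.5, 0)
  2x1 + 2x2 = 5 and x1 = 0 → (0, 2.5)

Vertices: (0, 0), (2.5, 0), (0, 2.5)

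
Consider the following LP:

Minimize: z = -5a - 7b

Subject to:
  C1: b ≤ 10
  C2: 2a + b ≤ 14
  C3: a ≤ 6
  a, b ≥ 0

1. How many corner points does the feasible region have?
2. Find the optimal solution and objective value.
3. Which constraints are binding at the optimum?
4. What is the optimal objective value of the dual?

1. 5
2. a = 2, b = 10, z = -80
3. C1, C2
4. -80 (by strong duality, equal to the primal optimum)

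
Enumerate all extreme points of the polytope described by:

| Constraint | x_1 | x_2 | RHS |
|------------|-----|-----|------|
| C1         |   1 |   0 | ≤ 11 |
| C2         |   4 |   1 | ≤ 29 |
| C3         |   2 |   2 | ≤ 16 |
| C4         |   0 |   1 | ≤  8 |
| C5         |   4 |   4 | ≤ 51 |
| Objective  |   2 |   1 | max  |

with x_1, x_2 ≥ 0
Each vertex is the intersection of two constraint boundaries that also satisfies all remaining constraints:
  x_1 = 0 and x_2 = 0 → (0, 0)
  4x_1 + x_2 = 29 and x_2 = 0 → (7.25, 0)
  4x_1 + x_2 = 29 and 2x_1 + 2x_2 = 16 → (7, 1)
  2x_1 + 2x_2 = 16 and x_2 = 8 → (0, 8)

Vertices: (0, 0), (7.25, 0), (7, 1), (0, 8)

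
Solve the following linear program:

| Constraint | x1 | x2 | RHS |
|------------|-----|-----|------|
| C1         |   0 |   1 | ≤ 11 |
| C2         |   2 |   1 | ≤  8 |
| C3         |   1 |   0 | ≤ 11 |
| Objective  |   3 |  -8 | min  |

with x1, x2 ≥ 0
x1 = 0, x2 = 8, z = -64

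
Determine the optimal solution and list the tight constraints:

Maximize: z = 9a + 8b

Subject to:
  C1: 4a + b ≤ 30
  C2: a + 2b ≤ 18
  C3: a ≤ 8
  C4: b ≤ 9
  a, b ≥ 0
Optimal: a = 6, b = 6
Binding: C1, C2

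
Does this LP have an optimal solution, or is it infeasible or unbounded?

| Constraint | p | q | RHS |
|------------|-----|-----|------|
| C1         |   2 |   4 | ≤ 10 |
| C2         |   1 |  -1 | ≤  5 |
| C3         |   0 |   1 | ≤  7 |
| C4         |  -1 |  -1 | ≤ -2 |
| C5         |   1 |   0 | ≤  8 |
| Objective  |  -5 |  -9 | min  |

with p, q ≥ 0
The point (5, 0) satisfies every constraint, so the LP is feasible; the constraints give p ≤ 8 and q ≤ 7, which with p, q ≥ 0 keep the feasible region inside a bounded box. A feasible, bounded LP attains a finite optimum at a vertex.

Bounded optimum: z* = -25 at (5, 0).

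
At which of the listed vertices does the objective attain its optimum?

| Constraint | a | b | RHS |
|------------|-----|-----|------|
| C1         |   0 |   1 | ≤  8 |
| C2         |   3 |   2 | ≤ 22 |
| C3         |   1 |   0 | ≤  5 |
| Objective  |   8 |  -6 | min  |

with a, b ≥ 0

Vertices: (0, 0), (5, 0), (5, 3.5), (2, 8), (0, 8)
Evaluating z = 8a - 6b at each vertex:
  (0, 0): z = 0
  (5, 0): z = 40
  (5, 3.5): z = 19
  (2, 8): z = -32
  (0, 8): z = -48

The smallest value is z = -48, attained at (0, 8).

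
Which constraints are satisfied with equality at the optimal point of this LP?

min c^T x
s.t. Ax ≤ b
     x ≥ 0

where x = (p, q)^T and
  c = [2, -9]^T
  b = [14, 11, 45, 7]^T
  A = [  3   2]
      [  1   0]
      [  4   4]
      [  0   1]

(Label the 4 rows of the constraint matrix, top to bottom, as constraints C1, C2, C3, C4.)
Optimal: p = 0, q = 7
Slack at optimum:
  C1: slack = 0 (binding)
  C2: slack = 11
  C3: slack = 17
  C4: slack = 0 (binding)
  p ≥ 0: p = 0 (binding)
  q ≥ 0: q = 7
Binding constraints: C1, C4, p ≥ 0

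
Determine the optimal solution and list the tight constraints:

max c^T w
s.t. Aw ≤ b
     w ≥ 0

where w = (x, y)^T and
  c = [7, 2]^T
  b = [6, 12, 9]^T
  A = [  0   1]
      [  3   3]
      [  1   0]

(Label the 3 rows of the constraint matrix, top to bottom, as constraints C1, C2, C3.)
Optimal: x = 4, y = 0
Slack at optimum:
  C1: slack = 6
  C2: slack = 0 (binding)
  C3: slack = 5
  x ≥ 0: x = 4
  y ≥ 0: y = 0 (binding)
Binding constraints: C2, y ≥ 0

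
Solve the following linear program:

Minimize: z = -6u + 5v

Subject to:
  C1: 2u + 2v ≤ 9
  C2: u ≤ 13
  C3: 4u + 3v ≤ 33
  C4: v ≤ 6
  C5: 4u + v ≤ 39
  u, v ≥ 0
u = 4.5, v = 0, z = -27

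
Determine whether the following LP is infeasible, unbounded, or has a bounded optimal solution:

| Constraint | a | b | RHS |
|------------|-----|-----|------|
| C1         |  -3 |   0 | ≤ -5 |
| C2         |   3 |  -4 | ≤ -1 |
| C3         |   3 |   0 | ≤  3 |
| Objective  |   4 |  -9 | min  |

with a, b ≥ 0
C3 requires 3a ≤ 3, while C1 (-3a ≤ -5) is equivalent to 3a ≥ 5. Together they would need 5 ≤ 3a ≤ 3, which is impossible since 5 > 3. No point satisfies all constraints.

The feasible region is empty; the LP is infeasible.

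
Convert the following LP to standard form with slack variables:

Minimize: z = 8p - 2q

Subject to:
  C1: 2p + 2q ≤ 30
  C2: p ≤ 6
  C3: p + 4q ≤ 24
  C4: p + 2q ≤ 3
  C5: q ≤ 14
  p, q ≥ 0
min z = 8p - 2q

s.t.
  2p + 2q + s1 = 30
  p + s2 = 6
  p + 4q + s3 = 24
  p + 2q + s4 = 3
  q + s5 = 14
  p, q, s1, s2, s3, s4, s5 ≥ 0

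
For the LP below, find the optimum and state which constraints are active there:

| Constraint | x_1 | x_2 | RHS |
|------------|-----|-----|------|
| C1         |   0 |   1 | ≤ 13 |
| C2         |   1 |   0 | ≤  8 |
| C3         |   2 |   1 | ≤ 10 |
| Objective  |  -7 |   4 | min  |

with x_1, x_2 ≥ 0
Optimal: x_1 = 5, x_2 = 0
Slack at optimum:
  C1: slack = 13
  C2: slack = 3
  C3: slack = 0 (binding)
  x_1 ≥ 0: x_1 = 5
  x_2 ≥ 0: x_2 = 0 (binding)
Binding constraints: C3, x_2 ≥ 0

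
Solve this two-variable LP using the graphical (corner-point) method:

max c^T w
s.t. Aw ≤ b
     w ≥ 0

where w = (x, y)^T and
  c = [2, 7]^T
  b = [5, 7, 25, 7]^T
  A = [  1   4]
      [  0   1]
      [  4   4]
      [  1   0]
Each vertex is the intersection of two constraint boundaries that also satisfies all remaining constraints:
  x = 0 and y = 0 → (0, 0)
  x + 4y = 5 and y = 0 → (5, 0)
  x + 4y = 5 and x = 0 → (0, 1.25)

Evaluating z = 2x + 7y at each vertex:
  (0, 0): z = 0
  (5, 0): z = 10
  (0, 1.25): z = 8.75

The maximum is at (5, 0) with z = 10.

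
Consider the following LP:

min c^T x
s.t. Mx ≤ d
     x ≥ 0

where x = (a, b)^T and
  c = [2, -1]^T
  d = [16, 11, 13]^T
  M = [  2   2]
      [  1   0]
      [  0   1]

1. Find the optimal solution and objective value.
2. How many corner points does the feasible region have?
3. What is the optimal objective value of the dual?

1. a = 0, b = 8, z = -8
2. 3
3. -8 (by strong duality, equal to the primal optimum)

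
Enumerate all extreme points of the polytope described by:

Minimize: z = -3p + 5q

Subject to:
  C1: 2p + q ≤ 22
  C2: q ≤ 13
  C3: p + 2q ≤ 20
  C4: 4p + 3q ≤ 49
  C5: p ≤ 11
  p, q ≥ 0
Each vertex is the intersection of two constraint boundaries that also satisfies all remaining constraints:
  p = 0 and q = 0 → (0, 0)
  2p + q = 22 and p = 11 → (11, 0)
  2p + q = 22 and 4p + 3q = 49 → (8.5, 5)
  p + 2q = 20 and 4p + 3q = 49 → (7.6, 6.2)
  p + 2q = 20 and p = 0 → (0, 10)

Vertices: (0, 0), (11, 0), (8.5, 5), (7.6, 6.2), (0, 10)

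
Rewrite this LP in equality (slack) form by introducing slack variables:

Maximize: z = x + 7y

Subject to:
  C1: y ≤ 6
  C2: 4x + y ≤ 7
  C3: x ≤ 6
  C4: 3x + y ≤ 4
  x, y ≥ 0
max z = x + 7y

s.t.
  y + s1 = 6
  4x + y + s2 = 7
  x + s3 = 6
  3x + y + s4 = 4
  x, y, s1, s2, s3, s4 ≥ 0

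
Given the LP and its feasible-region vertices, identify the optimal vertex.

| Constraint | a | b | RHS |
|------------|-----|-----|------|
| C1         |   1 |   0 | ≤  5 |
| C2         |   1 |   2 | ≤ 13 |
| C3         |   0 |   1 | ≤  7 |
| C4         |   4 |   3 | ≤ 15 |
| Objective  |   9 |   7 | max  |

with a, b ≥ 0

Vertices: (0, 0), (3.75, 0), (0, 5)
Evaluating z = 9a + 7b at each vertex:
  (0, 0): z = 0
  (3.75, 0): z = 33.75
  (0, 5): z = 35

The largest value is z = 35, attained at (0, 5).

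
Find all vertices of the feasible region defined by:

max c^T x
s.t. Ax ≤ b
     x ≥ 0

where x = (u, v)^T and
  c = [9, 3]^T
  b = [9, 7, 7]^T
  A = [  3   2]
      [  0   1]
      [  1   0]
Each vertex is the intersection of two constraint boundaries that also satisfies all remaining constraints:
  u = 0 and v = 0 → (0, 0)
  3u + 2v = 9 and v = 0 → (3, 0)
  3u + 2v = 9 and u = 0 → (0, 4.5)

Vertices: (0, 0), (3, 0), (0, 4.5)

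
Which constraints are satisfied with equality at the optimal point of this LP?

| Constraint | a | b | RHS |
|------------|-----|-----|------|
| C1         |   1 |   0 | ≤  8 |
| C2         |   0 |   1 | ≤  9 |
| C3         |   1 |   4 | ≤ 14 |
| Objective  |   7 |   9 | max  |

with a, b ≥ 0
Optimal: a = 8, b = 1.5
Binding: C1, C3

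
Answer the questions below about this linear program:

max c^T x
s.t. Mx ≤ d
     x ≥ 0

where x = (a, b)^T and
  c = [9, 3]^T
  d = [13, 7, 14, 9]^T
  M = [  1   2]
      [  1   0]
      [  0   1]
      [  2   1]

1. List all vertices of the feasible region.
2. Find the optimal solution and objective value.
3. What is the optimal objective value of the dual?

1. (0, 0), (4.5, 0), (1.667, 5.667), (0, 6.5)
2. a = 4.5, b = 0, z = 40.5
3. 40.5 (by strong duality, equal to the primal optimum)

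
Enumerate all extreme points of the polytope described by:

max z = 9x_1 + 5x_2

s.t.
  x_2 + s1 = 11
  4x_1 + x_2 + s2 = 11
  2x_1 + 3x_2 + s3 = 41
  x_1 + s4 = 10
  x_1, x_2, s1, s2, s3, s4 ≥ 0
Each vertex is the intersection of two constraint boundaries that also satisfies all remaining constraints:
  x_1 = 0 and x_2 = 0 → (0, 0)
  4x_1 + x_2 = 11 and x_2 = 0 → (2.75, 0)
  x_2 = 11 and 4x_1 + x_2 = 11 → (0, 11)

Vertices: (0, 0), (2.75, 0), (0, 11)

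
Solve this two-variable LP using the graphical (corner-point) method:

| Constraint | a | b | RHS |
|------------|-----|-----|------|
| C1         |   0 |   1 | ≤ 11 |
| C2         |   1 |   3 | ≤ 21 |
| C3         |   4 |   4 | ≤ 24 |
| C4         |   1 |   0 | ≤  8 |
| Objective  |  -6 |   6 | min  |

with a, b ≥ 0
Each vertex is the intersection of two constraint boundaries that also satisfies all remaining constraints:
  a = 0 and b = 0 → (0, 0)
  4a + 4b = 24 and b = 0 → (6, 0)
  4a + 4b = 24 and a = 0 → (0, 6)

Evaluating z = -6a + 6b at each vertex:
  (0, 0): z = 0
  (6, 0): z = -36
  (0, 6): z = 36

The minimum is at (6, 0) with z = -36.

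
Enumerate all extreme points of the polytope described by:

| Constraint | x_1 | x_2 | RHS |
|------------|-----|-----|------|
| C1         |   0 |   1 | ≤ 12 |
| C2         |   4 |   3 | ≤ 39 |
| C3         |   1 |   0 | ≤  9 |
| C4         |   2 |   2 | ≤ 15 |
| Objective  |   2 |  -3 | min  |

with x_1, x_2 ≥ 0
Each vertex is the intersection of two constraint boundaries that also satisfies all remaining constraints:
  x_1 = 0 and x_2 = 0 → (0, 0)
  2x_1 + 2x_2 = 15 and x_2 = 0 → (7.5, 0)
  2x_1 + 2x_2 = 15 and x_1 = 0 → (0, 7.5)

Vertices: (0, 0), (7.5, 0), (0, 7.5)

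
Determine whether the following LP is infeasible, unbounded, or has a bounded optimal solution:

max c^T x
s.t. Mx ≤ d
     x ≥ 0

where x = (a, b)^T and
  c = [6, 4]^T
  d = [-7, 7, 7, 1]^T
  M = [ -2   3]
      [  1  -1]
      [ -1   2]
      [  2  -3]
One constraint requires 2a - 3b ≤ 1, while the constraint -2a + 3b ≤ -7 is equivalent to 2a - 3b ≥ 7. Together they would need 7 ≤ 2a - 3b ≤ 1, which is impossible since 7 > 1. No point satisfies all constraints.

Infeasible: no point satisfies all constraints simultaneously.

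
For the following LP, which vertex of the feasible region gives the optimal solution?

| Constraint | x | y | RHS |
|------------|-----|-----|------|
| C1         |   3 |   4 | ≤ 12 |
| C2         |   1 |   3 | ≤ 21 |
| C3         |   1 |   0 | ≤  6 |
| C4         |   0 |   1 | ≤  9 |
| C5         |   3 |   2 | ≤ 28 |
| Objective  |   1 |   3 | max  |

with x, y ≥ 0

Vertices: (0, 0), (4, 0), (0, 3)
Evaluating z = x + 3y at each vertex:
  (0, 0): z = 0
  (4, 0): z = 4
  (0, 3): z = 9

The largest value is z = 9, attained at (0, 3).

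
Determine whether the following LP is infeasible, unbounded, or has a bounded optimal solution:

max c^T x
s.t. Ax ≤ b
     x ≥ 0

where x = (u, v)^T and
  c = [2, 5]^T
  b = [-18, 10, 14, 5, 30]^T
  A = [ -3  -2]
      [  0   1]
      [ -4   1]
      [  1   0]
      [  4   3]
The point (0, 10) satisfies every constraint, so the LP is feasible; the constraints give u ≤ 5 and v ≤ 10, which with u, v ≥ 0 keep the feasible region inside a bounded box. A feasible, bounded LP attains a finite optimum at a vertex.

Evaluating z = 2u + 5v at each vertex:
  (5, 1.5): z = 17.5
  (5, 3.333): z = 26.67
  (0, 10): z = 50
  (0, 9): z = 45

The LP has an optimal solution: (0, 10) with z = 50.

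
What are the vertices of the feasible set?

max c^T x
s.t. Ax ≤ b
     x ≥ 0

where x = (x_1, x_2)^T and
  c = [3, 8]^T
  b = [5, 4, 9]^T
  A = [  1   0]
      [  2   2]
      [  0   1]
Each vertex is the intersection of two constraint boundaries that also satisfies all remaining constraints:
  x_1 = 0 and x_2 = 0 → (0, 0)
  2x_1 + 2x_2 = 4 and x_2 = 0 → (2, 0)
  2x_1 + 2x_2 = 4 and x_1 = 0 → (0, 2)

Vertices: (0, 0), (2, 0), (0, 2)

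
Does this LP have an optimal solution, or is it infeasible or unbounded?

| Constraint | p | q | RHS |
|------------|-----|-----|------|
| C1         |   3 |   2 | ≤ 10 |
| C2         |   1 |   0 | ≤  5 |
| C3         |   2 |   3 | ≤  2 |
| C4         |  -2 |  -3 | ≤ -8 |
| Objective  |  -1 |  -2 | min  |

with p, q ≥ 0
C3 requires 2p + 3q ≤ 2, while C4 (-2p - 3q ≤ -8) is equivalent to 2p + 3q ≥ 8. Together they would need 8 ≤ 2p + 3q ≤ 2, which is impossible since 8 > 2. No point satisfies all constraints.

Infeasible: no point satisfies all constraints simultaneously.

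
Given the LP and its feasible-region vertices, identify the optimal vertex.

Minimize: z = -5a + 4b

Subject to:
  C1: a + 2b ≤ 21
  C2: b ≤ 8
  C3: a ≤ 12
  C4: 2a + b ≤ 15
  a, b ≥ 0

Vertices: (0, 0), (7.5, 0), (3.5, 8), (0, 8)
(7.5, 0) with z = -37.5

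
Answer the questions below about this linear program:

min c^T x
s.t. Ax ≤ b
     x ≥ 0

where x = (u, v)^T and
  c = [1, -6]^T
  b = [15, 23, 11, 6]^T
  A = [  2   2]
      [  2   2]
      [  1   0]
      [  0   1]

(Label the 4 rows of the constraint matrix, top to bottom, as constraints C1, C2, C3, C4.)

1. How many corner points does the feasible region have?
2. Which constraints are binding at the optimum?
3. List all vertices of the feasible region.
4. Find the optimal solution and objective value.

1. 4
2. C4, u ≥ 0
3. (0, 0), (7.5, 0), (1.5, 6), (0, 6)
4. u = 0, v = 6, z = -36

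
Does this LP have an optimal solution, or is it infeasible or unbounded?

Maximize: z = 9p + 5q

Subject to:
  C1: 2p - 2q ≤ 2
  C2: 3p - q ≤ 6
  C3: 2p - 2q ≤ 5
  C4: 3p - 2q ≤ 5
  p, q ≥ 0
Feasible point: (0, 0) satisfies every constraint, so the LP is feasible.
Direction d = (0, 1): for each constraint row a, a·d ≤ 0 —
  (2)(0) + (-2)(1) = -2 ≤ 0
  (3)(0) + (-1)(1) = -1 ≤ 0
  (2)(0) + (-2)(1) = -2 ≤ 0
  (3)(0) + (-2)(1) = -2 ≤ 0
and d ≥ 0, so (0, 0) + t·d stays feasible for every t ≥ 0. Along this ray z = 9p + 5q changes by 5 per unit t, so z → +∞.

Unbounded: there is a feasible ray along which z → +∞.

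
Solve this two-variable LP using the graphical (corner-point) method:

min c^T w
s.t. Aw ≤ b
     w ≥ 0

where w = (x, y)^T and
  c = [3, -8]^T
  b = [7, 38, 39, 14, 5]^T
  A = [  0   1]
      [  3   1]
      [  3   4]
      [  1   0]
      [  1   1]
Each vertex is the intersection of two constraint boundaries that also satisfies all remaining constraints:
  x = 0 and y = 0 → (0, 0)
  x + y = 5 and y = 0 → (5, 0)
  x + y = 5 and x = 0 → (0, 5)

Evaluating z = 3x - 8y at each vertex:
  (0, 0): z = 0
  (5, 0): z = 15
  (0, 5): z = -40

The minimum is at (0, 5) with z = -40.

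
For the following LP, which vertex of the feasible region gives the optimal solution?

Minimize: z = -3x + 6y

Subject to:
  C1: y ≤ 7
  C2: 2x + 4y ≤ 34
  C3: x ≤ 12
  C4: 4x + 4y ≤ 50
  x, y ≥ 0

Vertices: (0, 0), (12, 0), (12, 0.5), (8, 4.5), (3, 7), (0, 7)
(12, 0) with z = -36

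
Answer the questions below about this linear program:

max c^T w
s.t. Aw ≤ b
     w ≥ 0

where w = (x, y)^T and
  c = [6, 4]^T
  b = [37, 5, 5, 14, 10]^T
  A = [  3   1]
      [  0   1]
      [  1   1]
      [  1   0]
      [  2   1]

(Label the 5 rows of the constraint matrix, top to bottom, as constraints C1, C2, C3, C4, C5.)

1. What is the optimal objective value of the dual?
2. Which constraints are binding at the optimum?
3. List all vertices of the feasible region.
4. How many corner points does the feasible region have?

1. 30 (by strong duality, equal to the primal optimum)
2. C3, C5, y ≥ 0
3. (0, 0), (5, 0), (0, 5)
4. 3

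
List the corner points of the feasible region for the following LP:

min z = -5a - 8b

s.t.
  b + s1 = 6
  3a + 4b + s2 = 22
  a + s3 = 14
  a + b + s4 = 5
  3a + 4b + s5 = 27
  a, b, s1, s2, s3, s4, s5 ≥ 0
Each vertex is the intersection of two constraint boundaries that also satisfies all remaining constraints:
  a = 0 and b = 0 → (0, 0)
  a + b = 5 and b = 0 → (5, 0)
  a + b = 5 and a = 0 → (0, 5)

Vertices: (0, 0), (5, 0), (0, 5)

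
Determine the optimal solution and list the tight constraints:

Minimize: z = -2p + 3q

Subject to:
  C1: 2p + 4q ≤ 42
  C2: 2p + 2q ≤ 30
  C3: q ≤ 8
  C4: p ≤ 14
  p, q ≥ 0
Optimal: p = 14, q = 0
Binding: C4, q ≥ 0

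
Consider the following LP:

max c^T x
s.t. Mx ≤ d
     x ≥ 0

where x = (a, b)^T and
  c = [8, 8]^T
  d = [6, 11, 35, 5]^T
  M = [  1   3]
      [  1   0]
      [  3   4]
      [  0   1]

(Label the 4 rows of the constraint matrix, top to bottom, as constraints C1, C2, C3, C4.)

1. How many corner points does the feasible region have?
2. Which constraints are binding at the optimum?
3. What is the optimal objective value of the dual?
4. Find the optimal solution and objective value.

1. 3
2. C1, b ≥ 0
3. 48 (by strong duality, equal to the primal optimum)
4. a = 6, b = 0, z = 48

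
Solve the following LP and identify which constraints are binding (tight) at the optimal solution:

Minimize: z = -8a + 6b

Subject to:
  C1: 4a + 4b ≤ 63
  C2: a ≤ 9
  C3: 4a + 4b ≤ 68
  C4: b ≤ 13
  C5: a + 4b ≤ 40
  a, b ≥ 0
Optimal: a = 9, b = 0
Binding: C2, b ≥ 0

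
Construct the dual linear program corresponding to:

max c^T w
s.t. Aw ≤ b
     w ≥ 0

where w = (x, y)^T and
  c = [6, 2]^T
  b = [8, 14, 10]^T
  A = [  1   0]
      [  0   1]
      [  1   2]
Minimize: z = 8y1 + 14y2 + 10y3

Subject to:
  C1: -y1 - y3 ≤ -6
  C2: -y2 - 2y3 ≤ -2
  y1, y2, y3 ≥ 0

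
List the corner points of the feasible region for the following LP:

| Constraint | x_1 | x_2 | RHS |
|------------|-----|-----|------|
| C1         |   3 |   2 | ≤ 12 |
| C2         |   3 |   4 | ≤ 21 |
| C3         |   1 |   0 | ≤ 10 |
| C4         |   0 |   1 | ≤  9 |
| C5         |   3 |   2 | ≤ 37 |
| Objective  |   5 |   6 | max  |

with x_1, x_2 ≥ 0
Each vertex is the intersection of two constraint boundaries that also satisfies all remaining constraints:
  x_1 = 0 and x_2 = 0 → (0, 0)
  3x_1 + 2x_2 = 12 and x_2 = 0 → (4, 0)
  3x_1 + 2x_2 = 12 and 3x_1 + 4x_2 = 21 → (1, 4.5)
  3x_1 + 4x_2 = 21 and x_1 = 0 → (0, 5.25)

Vertices: (0, 0), (4, 0), (1, 4.5), (0, 5.25)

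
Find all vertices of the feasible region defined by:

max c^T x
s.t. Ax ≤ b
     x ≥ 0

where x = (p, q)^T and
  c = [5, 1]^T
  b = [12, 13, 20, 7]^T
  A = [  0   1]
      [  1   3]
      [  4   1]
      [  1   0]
Each vertex is the intersection of two constraint boundaries that also satisfies all remaining constraints:
  p = 0 and q = 0 → (0, 0)
  4p + q = 20 and q = 0 → (5, 0)
  p + 3q = 13 and 4p + q = 20 → (4.273, 2.909)
  p + 3q = 13 and p = 0 → (0, 4.333)

Vertices: (0, 0), (5, 0), (4.273, 2.909), (0, 4.333)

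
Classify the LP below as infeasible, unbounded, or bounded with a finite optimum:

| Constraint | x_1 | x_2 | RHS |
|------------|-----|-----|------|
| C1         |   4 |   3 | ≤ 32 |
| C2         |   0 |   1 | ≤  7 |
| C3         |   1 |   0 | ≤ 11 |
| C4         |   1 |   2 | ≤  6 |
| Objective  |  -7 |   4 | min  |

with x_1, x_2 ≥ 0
The point (6, 0) satisfies every constraint, so the LP is feasible; the constraints give x_1 ≤ 11 and x_2 ≤ 7, which with x_1, x_2 ≥ 0 keep the feasible region inside a bounded box. A feasible, bounded LP attains a finite optimum at a vertex.

Evaluating z = -7x_1 + 4x_2 at each vertex:
  (0, 0): z = 0
  (6, 0): z = -42
  (0, 3): z = 12

The LP has an optimal solution: (6, 0) with z = -42.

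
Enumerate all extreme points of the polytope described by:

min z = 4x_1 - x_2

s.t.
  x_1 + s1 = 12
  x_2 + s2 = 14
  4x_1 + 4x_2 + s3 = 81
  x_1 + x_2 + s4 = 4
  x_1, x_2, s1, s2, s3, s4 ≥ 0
Each vertex is the intersection of two constraint boundaries that also satisfies all remaining constraints:
  x_1 = 0 and x_2 = 0 → (0, 0)
  x_1 + x_2 = 4 and x_2 = 0 → (4, 0)
  x_1 + x_2 = 4 and x_1 = 0 → (0, 4)

Vertices: (0, 0), (4, 0), (0, 4)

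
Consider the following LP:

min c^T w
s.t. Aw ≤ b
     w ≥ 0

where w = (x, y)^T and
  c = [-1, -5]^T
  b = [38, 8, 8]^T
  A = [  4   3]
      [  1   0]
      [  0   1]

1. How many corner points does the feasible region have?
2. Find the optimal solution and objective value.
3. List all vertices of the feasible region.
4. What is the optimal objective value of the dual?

1. 5
2. x = 3.5, y = 8, z = -43.5
3. (0, 0), (8, 0), (8, 2), (3.5, 8), (0, 8)
4. -43.5 (by strong duality, equal to the primal optimum)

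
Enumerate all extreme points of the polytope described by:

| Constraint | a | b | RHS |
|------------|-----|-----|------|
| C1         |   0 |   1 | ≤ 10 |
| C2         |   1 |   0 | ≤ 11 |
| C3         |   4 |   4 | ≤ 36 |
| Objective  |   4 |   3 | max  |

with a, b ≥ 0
Each vertex is the intersection of two constraint boundaries that also satisfies all remaining constraints:
  a = 0 and b = 0 → (0, 0)
  4a + 4b = 36 and b = 0 → (9, 0)
  4a + 4b = 36 and a = 0 → (0, 9)

Vertices: (0, 0), (9, 0), (0, 9)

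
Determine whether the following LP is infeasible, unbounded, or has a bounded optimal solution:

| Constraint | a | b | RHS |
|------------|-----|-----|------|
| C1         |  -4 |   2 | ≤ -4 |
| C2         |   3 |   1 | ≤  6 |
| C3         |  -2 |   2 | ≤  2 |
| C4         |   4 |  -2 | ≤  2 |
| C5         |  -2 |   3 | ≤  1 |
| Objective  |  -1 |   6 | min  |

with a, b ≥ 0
C4 requires 4a - 2b ≤ 2, while C1 (-4a + 2b ≤ -4) is equivalent to 4a - 2b ≥ 4. Together they would need 4 ≤ 4a - 2b ≤ 2, which is impossible since 4 > 2. No point satisfies all constraints.

Infeasible: no point satisfies all constraints simultaneously.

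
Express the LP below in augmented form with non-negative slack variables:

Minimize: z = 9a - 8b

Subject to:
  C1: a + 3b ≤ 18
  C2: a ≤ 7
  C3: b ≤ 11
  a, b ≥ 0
min z = 9a - 8b

s.t.
  a + 3b + s1 = 18
  a + s2 = 7
  b + s3 = 11
  a, b, s1, s2, s3 ≥ 0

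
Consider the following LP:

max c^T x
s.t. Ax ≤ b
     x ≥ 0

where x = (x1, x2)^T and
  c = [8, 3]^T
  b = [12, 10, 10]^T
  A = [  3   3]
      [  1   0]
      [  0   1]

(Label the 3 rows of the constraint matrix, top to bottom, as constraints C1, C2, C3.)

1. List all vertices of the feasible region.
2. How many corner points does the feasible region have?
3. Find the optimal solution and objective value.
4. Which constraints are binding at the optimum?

1. (0, 0), (4, 0), (0, 4)
2. 3
3. x1 = 4, x2 = 0, z = 32
4. C1, x2 ≥ 0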